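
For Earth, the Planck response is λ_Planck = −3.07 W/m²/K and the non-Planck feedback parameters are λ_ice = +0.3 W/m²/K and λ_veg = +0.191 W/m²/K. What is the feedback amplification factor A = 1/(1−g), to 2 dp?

1.19

Convert to gains: g_ice = 0.3/3.07 = 0.09772; g_veg = 0.191/3.07 = 0.06221.
Total gain g = 0.15993.
A = 1/(1 − 0.15993) = 1.19.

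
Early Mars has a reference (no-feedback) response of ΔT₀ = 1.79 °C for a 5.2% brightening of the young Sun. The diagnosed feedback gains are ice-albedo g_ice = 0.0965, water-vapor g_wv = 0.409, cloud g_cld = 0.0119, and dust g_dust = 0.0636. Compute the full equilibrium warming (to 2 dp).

4.27 °C

Total gain g = 0.0965 + 0.409 + 0.0119 + 0.0636 = 0.581.
Amplification A = 1/(1 − 0.581) = 2.387.
ΔT = 1.79 × 2.387 = 4.27 °C.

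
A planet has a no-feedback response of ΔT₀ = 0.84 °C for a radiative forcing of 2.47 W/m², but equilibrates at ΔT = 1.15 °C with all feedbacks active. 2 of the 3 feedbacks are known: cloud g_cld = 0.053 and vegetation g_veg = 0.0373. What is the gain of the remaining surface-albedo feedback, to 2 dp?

Amplification A = ΔT/ΔT₀ = 1.15/0.84 = 1.369.
Total gain g = 1 − 1/A = 1 − 1/1.369 = 0.2695.
Known gains sum to 0.053 + 0.0373 = 0.0903.
g_alb = 0.2695 − 0.0903 = 0.18.

0.18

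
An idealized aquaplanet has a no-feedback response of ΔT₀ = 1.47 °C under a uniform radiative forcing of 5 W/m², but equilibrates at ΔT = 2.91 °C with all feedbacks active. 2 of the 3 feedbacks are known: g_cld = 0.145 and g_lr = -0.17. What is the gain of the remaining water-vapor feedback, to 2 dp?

Amplification A = ΔT/ΔT₀ = 2.91/1.47 = 1.98.
Total gain g = 1 − 1/A = 1 − 1/1.98 = 0.4949.
Known gains sum to 0.145 − 0.17 = -0.025.
g_wv = 0.4949 + 0.025 = 0.52.

0.52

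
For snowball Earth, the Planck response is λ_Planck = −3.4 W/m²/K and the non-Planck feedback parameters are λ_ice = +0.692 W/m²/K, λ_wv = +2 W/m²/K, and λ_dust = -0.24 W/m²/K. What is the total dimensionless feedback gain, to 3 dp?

0.721

Convert to gains: g_ice = 0.692/3.4 = 0.2035; g_wv = 2/3.4 = 0.5882; g_dust = -0.24/3.4 = -0.07059.
Total gain g = 0.72111.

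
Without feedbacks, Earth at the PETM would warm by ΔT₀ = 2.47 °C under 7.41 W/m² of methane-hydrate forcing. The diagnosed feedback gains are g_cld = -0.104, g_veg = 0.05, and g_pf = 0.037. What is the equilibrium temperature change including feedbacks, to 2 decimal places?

2.43 °C

Total gain g = -0.104 + 0.05 + 0.037 = -0.017.
Amplification A = 1/(1 + 0.017) = 0.9833.
ΔT = 2.47 × 0.9833 = 2.43 °C.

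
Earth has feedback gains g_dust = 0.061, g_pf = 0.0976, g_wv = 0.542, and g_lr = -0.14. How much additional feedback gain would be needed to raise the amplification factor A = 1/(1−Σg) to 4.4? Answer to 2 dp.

Current total gain = 0.5606.
Target gain for A = 4.4: g* = 1 − 1/4.4 = 0.7727.
Additional gain needed = 0.7727 − 0.5606 = 0.21.

0.21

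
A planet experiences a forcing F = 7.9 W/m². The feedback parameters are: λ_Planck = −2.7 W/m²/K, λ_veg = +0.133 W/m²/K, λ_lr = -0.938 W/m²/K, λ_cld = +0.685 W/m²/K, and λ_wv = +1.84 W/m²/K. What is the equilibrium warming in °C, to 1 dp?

8.1 °C

Net feedback parameter λ = (−2.7) + (+0.133) + (-0.938) + (+0.685) + (+1.84) = -0.98 W/m²/K.
ΔT = −F/λ = −7.9/(-0.98) = 8.1 °C.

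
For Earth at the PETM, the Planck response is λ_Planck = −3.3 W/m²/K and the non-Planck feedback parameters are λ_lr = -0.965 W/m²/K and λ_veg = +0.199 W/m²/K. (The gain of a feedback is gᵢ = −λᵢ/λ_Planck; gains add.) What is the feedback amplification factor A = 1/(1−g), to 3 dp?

Convert to gains: g_lr = -0.965/3.3 = -0.2924; g_veg = 0.199/3.3 = 0.0603.
Total gain g = -0.2321.
A = 1/(1 + 0.2321) = 0.812.

0.812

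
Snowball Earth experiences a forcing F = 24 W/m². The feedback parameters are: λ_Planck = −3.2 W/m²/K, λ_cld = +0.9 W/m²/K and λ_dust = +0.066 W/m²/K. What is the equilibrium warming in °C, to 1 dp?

Net feedback parameter λ = (−3.2) + (+0.9) + (+0.066) = -2.234 W/m²/K.
ΔT = −F/λ = −24/(-2.234) = 10.7 °C.

10.7 °C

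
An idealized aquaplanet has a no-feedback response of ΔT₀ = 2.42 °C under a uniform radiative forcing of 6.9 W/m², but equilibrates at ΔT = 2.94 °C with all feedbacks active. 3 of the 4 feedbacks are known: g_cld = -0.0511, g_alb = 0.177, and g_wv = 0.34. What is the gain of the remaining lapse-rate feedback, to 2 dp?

Amplification A = ΔT/ΔT₀ = 2.94/2.42 = 1.215.
Total gain g = 1 − 1/A = 1 − 1/1.215 = 0.177.
Known gains sum to -0.0511 + 0.177 + 0.34 = 0.4659.
g_lr = 0.177 − 0.4659 = -0.29.

-0.29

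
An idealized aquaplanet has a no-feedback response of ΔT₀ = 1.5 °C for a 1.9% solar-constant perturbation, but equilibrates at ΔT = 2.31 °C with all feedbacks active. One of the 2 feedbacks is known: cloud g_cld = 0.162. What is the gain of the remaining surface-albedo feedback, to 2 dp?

0.19

Amplification A = ΔT/ΔT₀ = 2.31/1.5 = 1.54.
Total gain g = 1 − 1/A = 1 − 1/1.54 = 0.3506.
The known gain is 0.162.
g_alb = 0.3506 − 0.162 = 0.19.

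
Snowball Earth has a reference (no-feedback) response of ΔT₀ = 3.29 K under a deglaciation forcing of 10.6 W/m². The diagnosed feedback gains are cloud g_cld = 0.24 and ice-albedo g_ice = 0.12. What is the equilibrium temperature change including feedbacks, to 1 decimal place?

Total gain g = 0.24 + 0.12 = 0.36.
Amplification A = 1/(1 − 0.36) = 1.562.
ΔT = 3.29 × 1.562 = 5.1 K.

5.1 K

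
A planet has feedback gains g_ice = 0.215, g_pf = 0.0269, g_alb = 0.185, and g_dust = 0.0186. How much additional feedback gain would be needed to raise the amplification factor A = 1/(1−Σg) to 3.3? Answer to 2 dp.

Current total gain = 0.4455.
Target gain for A = 3.3: g* = 1 − 1/3.3 = 0.697.
Additional gain needed = 0.697 − 0.4455 = 0.25.

0.25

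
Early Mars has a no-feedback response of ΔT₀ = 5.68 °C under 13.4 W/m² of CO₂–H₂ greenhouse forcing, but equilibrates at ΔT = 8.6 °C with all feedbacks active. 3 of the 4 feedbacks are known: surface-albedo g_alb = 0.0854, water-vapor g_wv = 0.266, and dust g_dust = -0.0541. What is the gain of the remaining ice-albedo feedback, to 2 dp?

0.04

Amplification A = ΔT/ΔT₀ = 8.6/5.68 = 1.514.
Total gain g = 1 − 1/A = 1 − 1/1.514 = 0.3395.
Known gains sum to 0.0854 + 0.266 − 0.0541 = 0.2973.
g_ice = 0.3395 − 0.2973 = 0.04.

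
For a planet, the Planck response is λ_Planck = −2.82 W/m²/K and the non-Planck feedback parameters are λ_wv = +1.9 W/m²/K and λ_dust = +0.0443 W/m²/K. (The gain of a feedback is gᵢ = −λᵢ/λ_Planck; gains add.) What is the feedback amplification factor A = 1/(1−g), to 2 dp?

3.22

Convert to gains: g_wv = 1.9/2.82 = 0.6738; g_dust = 0.0443/2.82 = 0.01571.
Total gain g = 0.68951.
A = 1/(1 − 0.68951) = 3.22.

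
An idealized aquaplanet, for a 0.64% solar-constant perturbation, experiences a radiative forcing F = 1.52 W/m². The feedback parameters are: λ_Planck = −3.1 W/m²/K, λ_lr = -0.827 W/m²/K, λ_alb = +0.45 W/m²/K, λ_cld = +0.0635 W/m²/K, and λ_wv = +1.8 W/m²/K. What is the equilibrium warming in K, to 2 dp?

0.94 K

Net feedback parameter λ = (−3.1) + (-0.827) + (+0.45) + (+0.0635) + (+1.8) = -1.6135 W/m²/K.
ΔT = −F/λ = −1.52/(-1.6135) = 0.94 K.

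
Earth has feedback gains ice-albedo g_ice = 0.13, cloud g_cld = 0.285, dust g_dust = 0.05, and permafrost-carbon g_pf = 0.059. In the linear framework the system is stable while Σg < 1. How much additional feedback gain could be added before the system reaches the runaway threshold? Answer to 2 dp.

0.48

Current total gain = 0.13 + 0.285 + 0.05 + 0.059 = 0.524.
Margin to runaway = 1 − 0.524 = 0.48.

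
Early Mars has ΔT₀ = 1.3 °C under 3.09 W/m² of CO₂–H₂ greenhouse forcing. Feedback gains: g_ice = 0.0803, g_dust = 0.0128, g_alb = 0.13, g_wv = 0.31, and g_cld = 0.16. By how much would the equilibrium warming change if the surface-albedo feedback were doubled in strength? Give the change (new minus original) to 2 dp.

Original: g = 0.6931, ΔT = 1.3/(1−0.6931) = 4.2359 °C.
With doubled surface-albedo: g' = 0.8231, ΔT' = 1.3/(1−0.8231) = 7.3488 °C.
Change = 7.3488 − 4.2359 = 3.11 °C.

3.11 °C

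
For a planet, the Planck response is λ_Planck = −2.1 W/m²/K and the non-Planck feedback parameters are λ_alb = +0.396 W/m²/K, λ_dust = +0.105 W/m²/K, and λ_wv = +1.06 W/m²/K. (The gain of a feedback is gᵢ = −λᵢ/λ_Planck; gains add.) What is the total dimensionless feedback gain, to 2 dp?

Convert to gains: g_alb = 0.396/2.1 = 0.1886; g_dust = 0.105/2.1 = 0.05; g_wv = 1.06/2.1 = 0.5048.
Total gain g = 0.7434.

0.74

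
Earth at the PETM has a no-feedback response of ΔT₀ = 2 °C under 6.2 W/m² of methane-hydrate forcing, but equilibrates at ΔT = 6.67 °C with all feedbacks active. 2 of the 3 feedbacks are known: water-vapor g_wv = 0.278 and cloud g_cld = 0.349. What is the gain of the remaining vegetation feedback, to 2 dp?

0.07

Amplification A = ΔT/ΔT₀ = 6.67/2 = 3.335.
Total gain g = 1 − 1/A = 1 − 1/3.335 = 0.7001.
Known gains sum to 0.278 + 0.349 = 0.627.
g_veg = 0.7001 − 0.627 = 0.07.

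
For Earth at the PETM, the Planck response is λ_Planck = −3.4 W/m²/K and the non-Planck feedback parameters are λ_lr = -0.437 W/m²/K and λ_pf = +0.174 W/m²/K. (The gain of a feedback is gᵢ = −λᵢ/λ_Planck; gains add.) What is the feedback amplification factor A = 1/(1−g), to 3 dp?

Convert to gains: g_lr = -0.437/3.4 = -0.1285; g_pf = 0.174/3.4 = 0.05118.
Total gain g = -0.07732.
A = 1/(1 + 0.07732) = 0.928.

0.928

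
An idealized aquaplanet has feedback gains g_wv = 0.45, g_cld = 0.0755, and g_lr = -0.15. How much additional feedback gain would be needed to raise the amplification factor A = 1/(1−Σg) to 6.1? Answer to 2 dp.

Current total gain = 0.3755.
Target gain for A = 6.1: g* = 1 − 1/6.1 = 0.8361.
Additional gain needed = 0.8361 − 0.3755 = 0.46.

0.46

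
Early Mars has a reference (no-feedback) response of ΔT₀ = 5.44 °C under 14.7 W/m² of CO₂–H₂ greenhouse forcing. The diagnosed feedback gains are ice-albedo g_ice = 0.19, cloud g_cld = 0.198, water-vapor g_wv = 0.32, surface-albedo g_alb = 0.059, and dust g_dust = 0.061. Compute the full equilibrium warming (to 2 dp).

Total gain g = 0.19 + 0.198 + 0.32 + 0.059 + 0.061 = 0.828.
Amplification A = 1/(1 − 0.828) = 5.814.
ΔT = 5.44 × 5.814 = 31.63 °C.

31.63 °C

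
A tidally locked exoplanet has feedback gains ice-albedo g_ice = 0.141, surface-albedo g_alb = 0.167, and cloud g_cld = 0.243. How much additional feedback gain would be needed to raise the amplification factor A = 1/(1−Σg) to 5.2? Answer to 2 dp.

0.26

Current total gain = 0.551.
Target gain for A = 5.2: g* = 1 − 1/5.2 = 0.8077.
Additional gain needed = 0.8077 − 0.551 = 0.26.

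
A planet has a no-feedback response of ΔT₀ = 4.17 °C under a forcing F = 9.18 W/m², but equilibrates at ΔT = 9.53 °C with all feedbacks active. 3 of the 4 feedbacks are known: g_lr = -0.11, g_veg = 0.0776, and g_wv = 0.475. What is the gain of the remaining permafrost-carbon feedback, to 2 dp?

0.12

Amplification A = ΔT/ΔT₀ = 9.53/4.17 = 2.285.
Total gain g = 1 − 1/A = 1 − 1/2.285 = 0.5624.
Known gains sum to -0.11 + 0.0776 + 0.475 = 0.4426.
g_pf = 0.5624 − 0.4426 = 0.12.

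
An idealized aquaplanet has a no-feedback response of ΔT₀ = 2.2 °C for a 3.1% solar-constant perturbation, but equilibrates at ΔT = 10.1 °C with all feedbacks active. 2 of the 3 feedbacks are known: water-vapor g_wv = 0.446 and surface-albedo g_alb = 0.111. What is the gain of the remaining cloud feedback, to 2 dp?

0.23

Amplification A = ΔT/ΔT₀ = 10.1/2.2 = 4.591.
Total gain g = 1 − 1/A = 1 − 1/4.591 = 0.7822.
Known gains sum to 0.446 + 0.111 = 0.557.
g_cld = 0.7822 − 0.557 = 0.23.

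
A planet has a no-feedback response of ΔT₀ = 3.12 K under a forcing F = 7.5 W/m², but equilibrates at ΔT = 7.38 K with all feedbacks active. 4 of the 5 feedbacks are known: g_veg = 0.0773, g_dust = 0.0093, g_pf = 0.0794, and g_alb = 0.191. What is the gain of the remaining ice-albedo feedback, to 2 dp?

0.22

Amplification A = ΔT/ΔT₀ = 7.38/3.12 = 2.365.
Total gain g = 1 − 1/A = 1 − 1/2.365 = 0.5772.
Known gains sum to 0.0773 + 0.0093 + 0.0794 + 0.191 = 0.357.
g_ice = 0.5772 − 0.357 = 0.22.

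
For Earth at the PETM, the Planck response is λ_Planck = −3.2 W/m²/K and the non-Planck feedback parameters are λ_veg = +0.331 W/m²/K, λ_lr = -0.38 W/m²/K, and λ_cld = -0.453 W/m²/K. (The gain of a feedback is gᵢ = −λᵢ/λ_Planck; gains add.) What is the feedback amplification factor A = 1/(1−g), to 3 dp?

0.864

Convert to gains: g_veg = 0.331/3.2 = 0.1034; g_lr = -0.38/3.2 = -0.1187; g_cld = -0.453/3.2 = -0.1416.
Total gain g = -0.1569.
A = 1/(1 + 0.1569) = 0.864.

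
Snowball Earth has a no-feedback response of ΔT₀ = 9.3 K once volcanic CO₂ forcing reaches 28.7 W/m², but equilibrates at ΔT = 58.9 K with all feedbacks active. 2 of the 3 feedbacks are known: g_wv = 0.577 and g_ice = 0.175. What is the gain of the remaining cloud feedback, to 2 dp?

0.09

Amplification A = ΔT/ΔT₀ = 58.9/9.3 = 6.333.
Total gain g = 1 − 1/A = 1 − 1/6.333 = 0.8421.
Known gains sum to 0.577 + 0.175 = 0.752.
g_cld = 0.8421 − 0.752 = 0.09.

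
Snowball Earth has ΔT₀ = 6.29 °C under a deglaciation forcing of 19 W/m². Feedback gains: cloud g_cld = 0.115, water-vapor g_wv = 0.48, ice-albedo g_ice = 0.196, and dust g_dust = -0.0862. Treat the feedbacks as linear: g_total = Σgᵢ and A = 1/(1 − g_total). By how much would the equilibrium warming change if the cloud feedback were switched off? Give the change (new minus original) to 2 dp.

-5.97 °C

Original: g = 0.7048, ΔT = 6.29/(1−0.7048) = 21.3076 °C.
Without cloud: g' = 0.5898, ΔT' = 6.29/(1−0.5898) = 15.3340 °C.
Change = 15.3340 − 21.3076 = -5.97 °C.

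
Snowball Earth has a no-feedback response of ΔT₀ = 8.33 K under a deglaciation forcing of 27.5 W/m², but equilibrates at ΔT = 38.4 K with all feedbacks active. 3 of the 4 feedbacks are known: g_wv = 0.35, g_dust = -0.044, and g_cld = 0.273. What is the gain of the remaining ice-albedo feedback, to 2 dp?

Amplification A = ΔT/ΔT₀ = 38.4/8.33 = 4.61.
Total gain g = 1 − 1/A = 1 − 1/4.61 = 0.7831.
Known gains sum to 0.35 − 0.044 + 0.273 = 0.579.
g_ice = 0.7831 − 0.579 = 0.20.

0.20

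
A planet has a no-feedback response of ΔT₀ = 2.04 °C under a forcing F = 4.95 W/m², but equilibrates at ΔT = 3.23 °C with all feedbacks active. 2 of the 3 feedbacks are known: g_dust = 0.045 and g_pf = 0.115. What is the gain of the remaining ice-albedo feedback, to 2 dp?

0.21

Amplification A = ΔT/ΔT₀ = 3.23/2.04 = 1.583.
Total gain g = 1 − 1/A = 1 − 1/1.583 = 0.3683.
Known gains sum to 0.045 + 0.115 = 0.16.
g_ice = 0.3683 − 0.16 = 0.21.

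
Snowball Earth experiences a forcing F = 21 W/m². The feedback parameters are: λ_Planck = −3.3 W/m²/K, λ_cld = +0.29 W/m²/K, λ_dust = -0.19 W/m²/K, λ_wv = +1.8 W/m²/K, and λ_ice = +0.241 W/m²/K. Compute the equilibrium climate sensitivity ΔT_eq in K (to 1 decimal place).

Net feedback parameter λ = (−3.3) + (+0.29) + (-0.19) + (+1.8) + (+0.241) = -1.159 W/m²/K.
ΔT = −F/λ = −21/(-1.159) = 18.1 K.

18.1 K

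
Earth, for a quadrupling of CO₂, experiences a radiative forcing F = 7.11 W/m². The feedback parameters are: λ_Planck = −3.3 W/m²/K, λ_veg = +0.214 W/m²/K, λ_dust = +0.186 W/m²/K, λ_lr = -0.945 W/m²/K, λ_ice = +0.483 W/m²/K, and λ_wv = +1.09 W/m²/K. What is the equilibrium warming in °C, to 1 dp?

Net feedback parameter λ = (−3.3) + (+0.214) + (+0.186) + (-0.945) + (+0.483) + (+1.09) = -2.272 W/m²/K.
ΔT = −F/λ = −7.11/(-2.272) = 3.1 °C.

3.1 °C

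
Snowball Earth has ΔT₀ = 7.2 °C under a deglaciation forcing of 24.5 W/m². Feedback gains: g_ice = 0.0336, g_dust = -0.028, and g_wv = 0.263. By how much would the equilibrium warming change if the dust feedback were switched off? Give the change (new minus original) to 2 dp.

Original: g = 0.2686, ΔT = 7.2/(1−0.2686) = 9.8441 °C.
Without dust: g' = 0.2966, ΔT' = 7.2/(1−0.2966) = 10.2360 °C.
Change = 10.2360 − 9.8441 = 0.39 °C.

0.39 °C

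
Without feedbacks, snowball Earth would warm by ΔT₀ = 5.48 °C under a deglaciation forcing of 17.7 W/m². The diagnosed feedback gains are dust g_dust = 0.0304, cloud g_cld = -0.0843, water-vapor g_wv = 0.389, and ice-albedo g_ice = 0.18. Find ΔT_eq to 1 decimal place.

11.3 °C

Total gain g = 0.0304 − 0.0843 + 0.389 + 0.18 = 0.5151.
Amplification A = 1/(1 − 0.5151) = 2.062.
ΔT = 5.48 × 2.062 = 11.3 °C.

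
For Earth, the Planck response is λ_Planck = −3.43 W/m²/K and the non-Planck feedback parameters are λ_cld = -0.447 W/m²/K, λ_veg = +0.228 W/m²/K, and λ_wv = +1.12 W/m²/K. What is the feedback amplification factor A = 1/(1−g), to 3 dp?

Convert to gains: g_cld = -0.447/3.43 = -0.1303; g_veg = 0.228/3.43 = 0.06647; g_wv = 1.12/3.43 = 0.3265.
Total gain g = 0.26267.
A = 1/(1 − 0.26267) = 1.356.

1.356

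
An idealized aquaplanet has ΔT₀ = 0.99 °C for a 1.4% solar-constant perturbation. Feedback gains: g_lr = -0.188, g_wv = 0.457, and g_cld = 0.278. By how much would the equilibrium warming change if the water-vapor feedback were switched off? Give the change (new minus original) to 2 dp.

-1.10 °C

Original: g = 0.547, ΔT = 0.99/(1−0.547) = 2.1854 °C.
Without water-vapor: g' = 0.09, ΔT' = 0.99/(1−0.09) = 1.0879 °C.
Change = 1.0879 − 2.1854 = -1.10 °C.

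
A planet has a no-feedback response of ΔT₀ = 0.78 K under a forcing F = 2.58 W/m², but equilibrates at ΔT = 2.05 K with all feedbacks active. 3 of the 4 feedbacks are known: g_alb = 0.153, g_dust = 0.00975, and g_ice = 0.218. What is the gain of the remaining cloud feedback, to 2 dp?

0.24

Amplification A = ΔT/ΔT₀ = 2.05/0.78 = 2.628.
Total gain g = 1 − 1/A = 1 − 1/2.628 = 0.6195.
Known gains sum to 0.153 + 0.00975 + 0.218 = 0.38075.
g_cld = 0.6195 − 0.38075 = 0.24.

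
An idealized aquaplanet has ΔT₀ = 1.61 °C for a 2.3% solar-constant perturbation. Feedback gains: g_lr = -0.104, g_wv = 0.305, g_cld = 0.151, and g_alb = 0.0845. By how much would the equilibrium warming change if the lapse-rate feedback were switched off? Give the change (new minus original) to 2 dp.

Original: g = 0.4365, ΔT = 1.61/(1−0.4365) = 2.8571 °C.
Without lapse-rate: g' = 0.5405, ΔT' = 1.61/(1−0.5405) = 3.5038 °C.
Change = 3.5038 − 2.8571 = 0.65 °C.

0.65 °C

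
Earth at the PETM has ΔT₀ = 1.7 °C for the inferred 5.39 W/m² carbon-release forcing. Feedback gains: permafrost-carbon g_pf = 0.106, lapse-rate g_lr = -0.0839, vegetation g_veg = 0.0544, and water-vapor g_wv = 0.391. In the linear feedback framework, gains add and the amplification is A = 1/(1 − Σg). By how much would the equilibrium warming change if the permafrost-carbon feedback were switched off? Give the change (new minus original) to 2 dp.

-0.53 °C

Original: g = 0.4675, ΔT = 1.7/(1−0.4675) = 3.1925 °C.
Without permafrost-carbon: g' = 0.3615, ΔT' = 1.7/(1−0.3615) = 2.6625 °C.
Change = 2.6625 − 3.1925 = -0.53 °C.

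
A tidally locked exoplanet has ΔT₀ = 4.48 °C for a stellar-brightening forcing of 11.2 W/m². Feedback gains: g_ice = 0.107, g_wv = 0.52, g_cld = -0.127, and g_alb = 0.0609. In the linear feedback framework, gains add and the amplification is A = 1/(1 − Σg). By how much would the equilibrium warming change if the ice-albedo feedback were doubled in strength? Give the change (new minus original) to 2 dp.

Original: g = 0.5609, ΔT = 4.48/(1−0.5609) = 10.2027 °C.
With doubled ice-albedo: g' = 0.6679, ΔT' = 4.48/(1−0.6679) = 13.4899 °C.
Change = 13.4899 − 10.2027 = 3.29 °C.

3.29 °C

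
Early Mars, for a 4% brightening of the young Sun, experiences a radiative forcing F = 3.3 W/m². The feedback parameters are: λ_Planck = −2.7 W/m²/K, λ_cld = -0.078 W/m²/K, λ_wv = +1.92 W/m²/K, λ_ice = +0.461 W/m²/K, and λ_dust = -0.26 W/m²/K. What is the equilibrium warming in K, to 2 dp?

5.02 K

Net feedback parameter λ = (−2.7) + (-0.078) + (+1.92) + (+0.461) + (-0.26) = -0.657 W/m²/K.
ΔT = −F/λ = −3.3/(-0.657) = 5.02 K.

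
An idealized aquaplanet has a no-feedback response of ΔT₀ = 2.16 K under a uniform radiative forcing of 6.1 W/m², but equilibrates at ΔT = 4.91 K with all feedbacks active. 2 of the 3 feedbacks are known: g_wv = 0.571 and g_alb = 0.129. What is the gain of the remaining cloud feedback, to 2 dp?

Amplification A = ΔT/ΔT₀ = 4.91/2.16 = 2.273.
Total gain g = 1 − 1/A = 1 − 1/2.273 = 0.5601.
Known gains sum to 0.571 + 0.129 = 0.7.
g_cld = 0.5601 − 0.7 = -0.14.

-0.14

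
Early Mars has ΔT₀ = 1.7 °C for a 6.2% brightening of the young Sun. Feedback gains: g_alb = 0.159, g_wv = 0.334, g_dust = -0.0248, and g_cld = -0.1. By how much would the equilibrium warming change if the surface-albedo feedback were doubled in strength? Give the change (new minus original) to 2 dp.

0.90 °C

Original: g = 0.3682, ΔT = 1.7/(1−0.3682) = 2.6907 °C.
With doubled surface-albedo: g' = 0.5272, ΔT' = 1.7/(1−0.5272) = 3.5956 °C.
Change = 3.5956 − 2.6907 = 0.90 °C.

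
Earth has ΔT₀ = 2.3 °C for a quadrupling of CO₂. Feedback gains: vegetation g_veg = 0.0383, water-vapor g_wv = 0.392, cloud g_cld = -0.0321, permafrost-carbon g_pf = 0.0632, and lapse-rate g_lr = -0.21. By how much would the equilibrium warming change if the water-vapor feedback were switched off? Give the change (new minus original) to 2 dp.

-1.06 °C

Original: g = 0.2514, ΔT = 2.3/(1−0.2514) = 3.0724 °C.
Without water-vapor: g' = -0.1406, ΔT' = 2.3/(1+0.1406) = 2.0165 °C.
Change = 2.0165 − 3.0724 = -1.06 °C.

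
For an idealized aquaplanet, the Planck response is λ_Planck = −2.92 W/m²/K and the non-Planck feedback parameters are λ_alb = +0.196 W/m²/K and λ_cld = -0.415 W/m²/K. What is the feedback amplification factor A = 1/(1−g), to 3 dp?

0.930

Convert to gains: g_alb = 0.196/2.92 = 0.06712; g_cld = -0.415/2.92 = -0.1421.
Total gain g = -0.07498.
A = 1/(1 + 0.07498) = 0.930.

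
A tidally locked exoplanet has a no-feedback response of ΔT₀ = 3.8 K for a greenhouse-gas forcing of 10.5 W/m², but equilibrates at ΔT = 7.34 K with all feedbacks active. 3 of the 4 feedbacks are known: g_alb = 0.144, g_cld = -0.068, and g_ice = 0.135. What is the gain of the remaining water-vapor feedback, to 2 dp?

0.27

Amplification A = ΔT/ΔT₀ = 7.34/3.8 = 1.932.
Total gain g = 1 − 1/A = 1 − 1/1.932 = 0.4824.
Known gains sum to 0.144 − 0.068 + 0.135 = 0.211.
g_wv = 0.4824 − 0.211 = 0.27.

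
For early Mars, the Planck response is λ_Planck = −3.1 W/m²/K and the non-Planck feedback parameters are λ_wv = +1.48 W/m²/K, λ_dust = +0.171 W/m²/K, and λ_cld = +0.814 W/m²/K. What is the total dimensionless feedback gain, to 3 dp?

0.795

Convert to gains: g_wv = 1.48/3.1 = 0.4774; g_dust = 0.171/3.1 = 0.05516; g_cld = 0.814/3.1 = 0.2626.
Total gain g = 0.79516.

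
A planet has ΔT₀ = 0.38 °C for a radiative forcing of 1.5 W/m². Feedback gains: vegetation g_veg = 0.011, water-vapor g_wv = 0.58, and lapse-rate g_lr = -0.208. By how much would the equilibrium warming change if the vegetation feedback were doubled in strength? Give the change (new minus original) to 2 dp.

0.01 °C

Original: g = 0.383, ΔT = 0.38/(1−0.383) = 0.6159 °C.
With doubled vegetation: g' = 0.394, ΔT' = 0.38/(1−0.394) = 0.6271 °C.
Change = 0.6271 − 0.6159 = 0.01 °C.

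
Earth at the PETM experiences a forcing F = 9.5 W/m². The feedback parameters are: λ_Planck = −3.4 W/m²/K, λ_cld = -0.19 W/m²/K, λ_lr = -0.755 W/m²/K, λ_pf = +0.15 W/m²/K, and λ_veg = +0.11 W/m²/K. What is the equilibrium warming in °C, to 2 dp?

2.33 °C

Net feedback parameter λ = (−3.4) + (-0.19) + (-0.755) + (+0.15) + (+0.11) = -4.085 W/m²/K.
ΔT = −F/λ = −9.5/(-4.085) = 2.33 °C.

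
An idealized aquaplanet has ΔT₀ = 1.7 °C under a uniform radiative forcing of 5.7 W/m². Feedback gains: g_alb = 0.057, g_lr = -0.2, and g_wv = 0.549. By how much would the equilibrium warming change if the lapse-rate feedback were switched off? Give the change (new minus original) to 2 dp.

Original: g = 0.406, ΔT = 1.7/(1−0.406) = 2.8620 °C.
Without lapse-rate: g' = 0.606, ΔT' = 1.7/(1−0.606) = 4.3147 °C.
Change = 4.3147 − 2.8620 = 1.45 °C.

1.45 °C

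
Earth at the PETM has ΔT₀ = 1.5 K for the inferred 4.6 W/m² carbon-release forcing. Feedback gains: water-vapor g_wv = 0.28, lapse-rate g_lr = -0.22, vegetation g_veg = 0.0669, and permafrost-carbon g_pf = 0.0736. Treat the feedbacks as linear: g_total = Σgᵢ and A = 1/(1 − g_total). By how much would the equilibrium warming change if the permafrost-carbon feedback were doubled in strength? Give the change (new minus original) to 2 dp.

0.19 K

Original: g = 0.2005, ΔT = 1.5/(1−0.2005) = 1.8762 K.
With doubled permafrost-carbon: g' = 0.2741, ΔT' = 1.5/(1−0.2741) = 2.0664 K.
Change = 2.0664 − 1.8762 = 0.19 K.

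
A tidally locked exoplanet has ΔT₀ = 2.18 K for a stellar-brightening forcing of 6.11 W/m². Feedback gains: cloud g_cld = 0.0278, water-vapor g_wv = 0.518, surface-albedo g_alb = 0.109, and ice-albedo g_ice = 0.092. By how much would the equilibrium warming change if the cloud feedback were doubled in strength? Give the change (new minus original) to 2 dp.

Original: g = 0.7468, ΔT = 2.18/(1−0.7468) = 8.6098 K.
With doubled cloud: g' = 0.7746, ΔT' = 2.18/(1−0.7746) = 9.6717 K.
Change = 9.6717 − 8.6098 = 1.06 K.

1.06 K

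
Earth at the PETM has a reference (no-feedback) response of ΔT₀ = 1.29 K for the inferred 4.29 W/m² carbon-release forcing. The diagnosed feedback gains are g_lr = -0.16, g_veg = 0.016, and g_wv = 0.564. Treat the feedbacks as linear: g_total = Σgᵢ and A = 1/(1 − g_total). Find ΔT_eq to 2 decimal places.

Total gain g = -0.16 + 0.016 + 0.564 = 0.42.
Amplification A = 1/(1 − 0.42) = 1.724.
ΔT = 1.29 × 1.724 = 2.22 K.

2.22 K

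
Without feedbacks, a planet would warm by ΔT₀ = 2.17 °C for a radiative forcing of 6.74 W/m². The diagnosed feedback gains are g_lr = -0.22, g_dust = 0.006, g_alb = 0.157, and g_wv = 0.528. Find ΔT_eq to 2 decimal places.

Total gain g = -0.22 + 0.006 + 0.157 + 0.528 = 0.471.
Amplification A = 1/(1 − 0.471) = 1.89.
ΔT = 2.17 × 1.89 = 4.10 °C.

4.10 °C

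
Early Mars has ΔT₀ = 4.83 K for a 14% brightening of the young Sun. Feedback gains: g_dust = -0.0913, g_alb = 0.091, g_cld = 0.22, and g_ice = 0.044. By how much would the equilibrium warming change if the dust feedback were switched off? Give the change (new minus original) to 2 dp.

Original: g = 0.2637, ΔT = 4.83/(1−0.2637) = 6.5598 K.
Without dust: g' = 0.355, ΔT' = 4.83/(1−0.355) = 7.4884 K.
Change = 7.4884 − 6.5598 = 0.93 K.

0.93 K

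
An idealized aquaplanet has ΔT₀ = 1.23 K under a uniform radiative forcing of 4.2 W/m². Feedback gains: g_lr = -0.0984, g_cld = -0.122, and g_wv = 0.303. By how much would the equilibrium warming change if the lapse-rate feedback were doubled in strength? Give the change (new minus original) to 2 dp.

Original: g = 0.0826, ΔT = 1.23/(1−0.0826) = 1.3407 K.
With doubled lapse-rate: g' = -0.0158, ΔT' = 1.23/(1+0.0158) = 1.2109 K.
Change = 1.2109 − 1.3407 = -0.13 K.

-0.13 K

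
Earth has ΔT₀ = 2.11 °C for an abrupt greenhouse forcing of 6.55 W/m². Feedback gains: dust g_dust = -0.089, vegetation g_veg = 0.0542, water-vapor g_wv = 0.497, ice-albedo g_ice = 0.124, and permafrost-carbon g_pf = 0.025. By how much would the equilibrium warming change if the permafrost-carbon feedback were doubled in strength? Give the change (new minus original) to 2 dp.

0.37 °C

Original: g = 0.6112, ΔT = 2.11/(1−0.6112) = 5.4270 °C.
With doubled permafrost-carbon: g' = 0.6362, ΔT' = 2.11/(1−0.6362) = 5.7999 °C.
Change = 5.7999 − 5.4270 = 0.37 °C.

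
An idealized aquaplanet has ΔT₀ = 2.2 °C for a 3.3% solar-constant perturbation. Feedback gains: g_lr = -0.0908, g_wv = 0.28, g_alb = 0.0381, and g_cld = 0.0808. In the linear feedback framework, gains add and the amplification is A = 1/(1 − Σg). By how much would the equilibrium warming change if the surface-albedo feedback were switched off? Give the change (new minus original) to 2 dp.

-0.17 °C

Original: g = 0.3081, ΔT = 2.2/(1−0.3081) = 3.1797 °C.
Without surface-albedo: g' = 0.27, ΔT' = 2.2/(1−0.27) = 3.0137 °C.
Change = 3.0137 − 3.1797 = -0.17 °C.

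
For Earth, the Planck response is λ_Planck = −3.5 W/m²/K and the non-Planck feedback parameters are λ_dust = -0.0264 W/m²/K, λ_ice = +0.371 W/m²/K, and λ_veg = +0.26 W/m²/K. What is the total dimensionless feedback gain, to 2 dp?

Convert to gains: g_dust = -0.0264/3.5 = -0.007543; g_ice = 0.371/3.5 = 0.106; g_veg = 0.26/3.5 = 0.07429.
Total gain g = 0.172747.

0.17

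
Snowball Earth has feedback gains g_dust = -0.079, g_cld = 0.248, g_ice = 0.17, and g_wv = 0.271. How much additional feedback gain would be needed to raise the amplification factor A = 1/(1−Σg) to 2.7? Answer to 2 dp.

Current total gain = 0.61.
Target gain for A = 2.7: g* = 1 − 1/2.7 = 0.6296.
Additional gain needed = 0.6296 − 0.61 = 0.02.

0.02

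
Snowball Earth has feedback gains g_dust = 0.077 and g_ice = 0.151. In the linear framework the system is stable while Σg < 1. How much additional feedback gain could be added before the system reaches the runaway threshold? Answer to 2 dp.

Current total gain = 0.077 + 0.151 = 0.228.
Margin to runaway = 1 − 0.228 = 0.77.

0.77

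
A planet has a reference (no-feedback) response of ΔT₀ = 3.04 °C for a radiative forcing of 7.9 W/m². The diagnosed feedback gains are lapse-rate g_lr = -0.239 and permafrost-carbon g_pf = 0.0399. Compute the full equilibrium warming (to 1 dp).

Total gain g = -0.239 + 0.0399 = -0.1991.
Amplification A = 1/(1 + 0.1991) = 0.834.
ΔT = 3.04 × 0.834 = 2.5 °C.

2.5 °C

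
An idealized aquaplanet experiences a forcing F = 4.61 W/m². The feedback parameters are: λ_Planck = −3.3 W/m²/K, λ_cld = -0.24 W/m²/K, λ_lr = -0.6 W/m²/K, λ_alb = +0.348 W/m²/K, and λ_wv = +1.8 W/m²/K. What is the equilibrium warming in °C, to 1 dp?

2.3 °C

Net feedback parameter λ = (−3.3) + (-0.24) + (-0.6) + (+0.348) + (+1.8) = -1.992 W/m²/K.
ΔT = −F/λ = −4.61/(-1.992) = 2.3 °C.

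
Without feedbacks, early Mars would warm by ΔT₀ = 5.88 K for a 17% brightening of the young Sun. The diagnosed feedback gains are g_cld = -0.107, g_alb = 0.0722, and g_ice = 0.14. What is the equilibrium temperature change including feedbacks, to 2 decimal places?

Total gain g = -0.107 + 0.0722 + 0.14 = 0.1052.
Amplification A = 1/(1 − 0.1052) = 1.118.
ΔT = 5.88 × 1.118 = 6.57 K.

6.57 K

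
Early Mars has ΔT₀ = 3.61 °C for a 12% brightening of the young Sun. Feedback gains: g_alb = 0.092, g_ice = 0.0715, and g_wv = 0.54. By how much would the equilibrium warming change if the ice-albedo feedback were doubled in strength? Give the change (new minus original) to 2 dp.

3.87 °C

Original: g = 0.7035, ΔT = 3.61/(1−0.7035) = 12.1754 °C.
With doubled ice-albedo: g' = 0.775, ΔT' = 3.61/(1−0.775) = 16.0444 °C.
Change = 16.0444 − 12.1754 = 3.87 °C.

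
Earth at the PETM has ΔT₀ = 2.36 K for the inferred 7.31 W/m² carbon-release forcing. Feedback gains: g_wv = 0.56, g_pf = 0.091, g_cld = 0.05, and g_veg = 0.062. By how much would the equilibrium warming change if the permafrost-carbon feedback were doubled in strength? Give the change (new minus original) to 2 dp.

Original: g = 0.763, ΔT = 2.36/(1−0.763) = 9.9578 K.
With doubled permafrost-carbon: g' = 0.854, ΔT' = 2.36/(1−0.854) = 16.1644 K.
Change = 16.1644 − 9.9578 = 6.21 K.

6.21 K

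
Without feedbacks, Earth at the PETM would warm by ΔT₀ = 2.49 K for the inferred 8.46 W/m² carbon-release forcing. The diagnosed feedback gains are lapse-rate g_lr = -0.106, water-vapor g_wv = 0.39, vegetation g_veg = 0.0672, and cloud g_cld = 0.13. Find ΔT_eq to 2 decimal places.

4.80 K

Total gain g = -0.106 + 0.39 + 0.0672 + 0.13 = 0.4812.
Amplification A = 1/(1 − 0.4812) = 1.928.
ΔT = 2.49 × 1.928 = 4.80 K.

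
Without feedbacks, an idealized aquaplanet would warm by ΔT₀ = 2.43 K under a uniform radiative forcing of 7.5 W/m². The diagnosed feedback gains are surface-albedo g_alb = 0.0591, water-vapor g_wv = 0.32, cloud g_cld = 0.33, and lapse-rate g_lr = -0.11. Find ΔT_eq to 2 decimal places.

Total gain g = 0.0591 + 0.32 + 0.33 − 0.11 = 0.5991.
Amplification A = 1/(1 − 0.5991) = 2.494.
ΔT = 2.43 × 2.494 = 6.06 K.

6.06 K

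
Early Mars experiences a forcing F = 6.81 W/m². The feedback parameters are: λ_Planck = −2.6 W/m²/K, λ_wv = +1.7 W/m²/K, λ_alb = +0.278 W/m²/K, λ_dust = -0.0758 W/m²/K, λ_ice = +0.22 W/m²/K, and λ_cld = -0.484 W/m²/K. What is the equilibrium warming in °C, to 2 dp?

Net feedback parameter λ = (−2.6) + (+1.7) + (+0.278) + (-0.0758) + (+0.22) + (-0.484) = -0.9618 W/m²/K.
ΔT = −F/λ = −6.81/(-0.9618) = 7.08 °C.

7.08 °C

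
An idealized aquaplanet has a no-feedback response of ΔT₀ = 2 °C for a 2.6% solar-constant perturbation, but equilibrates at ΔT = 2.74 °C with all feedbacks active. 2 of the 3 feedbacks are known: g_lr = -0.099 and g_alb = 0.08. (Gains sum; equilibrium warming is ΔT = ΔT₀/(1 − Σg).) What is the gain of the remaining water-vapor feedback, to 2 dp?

0.29

Amplification A = ΔT/ΔT₀ = 2.74/2 = 1.37.
Total gain g = 1 − 1/A = 1 − 1/1.37 = 0.2701.
Known gains sum to -0.099 + 0.08 = -0.019.
g_wv = 0.2701 + 0.019 = 0.29.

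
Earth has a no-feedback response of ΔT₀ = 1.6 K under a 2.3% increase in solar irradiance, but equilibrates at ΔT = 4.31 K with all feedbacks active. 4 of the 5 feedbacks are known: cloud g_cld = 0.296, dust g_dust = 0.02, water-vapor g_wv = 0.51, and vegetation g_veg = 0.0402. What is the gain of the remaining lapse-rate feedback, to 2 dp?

-0.24

Amplification A = ΔT/ΔT₀ = 4.31/1.6 = 2.694.
Total gain g = 1 − 1/A = 1 − 1/2.694 = 0.6288.
Known gains sum to 0.296 + 0.02 + 0.51 + 0.0402 = 0.8662.
g_lr = 0.6288 − 0.8662 = -0.24.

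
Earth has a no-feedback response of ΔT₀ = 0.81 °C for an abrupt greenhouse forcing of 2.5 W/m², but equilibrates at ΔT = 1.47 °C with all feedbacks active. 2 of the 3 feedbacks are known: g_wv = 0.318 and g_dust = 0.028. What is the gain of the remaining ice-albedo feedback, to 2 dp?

Amplification A = ΔT/ΔT₀ = 1.47/0.81 = 1.815.
Total gain g = 1 − 1/A = 1 − 1/1.815 = 0.449.
Known gains sum to 0.318 + 0.028 = 0.346.
g_ice = 0.449 − 0.346 = 0.10.

0.10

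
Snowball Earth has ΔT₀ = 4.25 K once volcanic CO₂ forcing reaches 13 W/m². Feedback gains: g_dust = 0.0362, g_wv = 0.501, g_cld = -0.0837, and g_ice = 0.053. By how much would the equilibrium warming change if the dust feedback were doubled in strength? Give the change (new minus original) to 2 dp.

Original: g = 0.5065, ΔT = 4.25/(1−0.5065) = 8.6120 K.
With doubled dust: g' = 0.5427, ΔT' = 4.25/(1−0.5427) = 9.2937 K.
Change = 9.2937 − 8.6120 = 0.68 K.

0.68 K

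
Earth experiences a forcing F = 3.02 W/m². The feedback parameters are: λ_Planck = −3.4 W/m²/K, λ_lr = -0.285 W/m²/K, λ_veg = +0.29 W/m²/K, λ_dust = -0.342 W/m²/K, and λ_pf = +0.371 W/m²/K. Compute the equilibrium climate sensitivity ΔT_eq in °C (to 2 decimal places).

0.90 °C

Net feedback parameter λ = (−3.4) + (-0.285) + (+0.29) + (-0.342) + (+0.371) = -3.366 W/m²/K.
ΔT = −F/λ = −3.02/(-3.366) = 0.90 °C.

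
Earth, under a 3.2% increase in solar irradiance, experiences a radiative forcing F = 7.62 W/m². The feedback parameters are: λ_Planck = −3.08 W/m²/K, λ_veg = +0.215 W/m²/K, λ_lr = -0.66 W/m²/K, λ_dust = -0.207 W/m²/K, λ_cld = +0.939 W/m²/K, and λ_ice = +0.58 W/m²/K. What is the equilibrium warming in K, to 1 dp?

3.4 K

Net feedback parameter λ = (−3.08) + (+0.215) + (-0.66) + (-0.207) + (+0.939) + (+0.58) = -2.213 W/m²/K.
ΔT = −F/λ = −7.62/(-2.213) = 3.4 K.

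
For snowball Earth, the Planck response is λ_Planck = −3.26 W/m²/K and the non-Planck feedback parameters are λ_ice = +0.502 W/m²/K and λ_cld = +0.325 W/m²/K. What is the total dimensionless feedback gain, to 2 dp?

Convert to gains: g_ice = 0.502/3.26 = 0.154; g_cld = 0.325/3.26 = 0.09969.
Total gain g = 0.25369.

0.25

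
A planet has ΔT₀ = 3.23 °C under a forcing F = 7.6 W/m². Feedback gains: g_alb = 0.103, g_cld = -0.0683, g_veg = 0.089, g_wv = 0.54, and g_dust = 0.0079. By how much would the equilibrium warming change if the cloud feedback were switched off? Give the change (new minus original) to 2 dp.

Original: g = 0.6716, ΔT = 3.23/(1−0.6716) = 9.8356 °C.
Without cloud: g' = 0.7399, ΔT' = 3.23/(1−0.7399) = 12.4183 °C.
Change = 12.4183 − 9.8356 = 2.58 °C.

2.58 °C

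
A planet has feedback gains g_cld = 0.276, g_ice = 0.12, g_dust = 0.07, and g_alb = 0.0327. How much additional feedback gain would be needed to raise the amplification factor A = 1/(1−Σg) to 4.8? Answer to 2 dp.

0.29

Current total gain = 0.4987.
Target gain for A = 4.8: g* = 1 − 1/4.8 = 0.7917.
Additional gain needed = 0.7917 − 0.4987 = 0.29.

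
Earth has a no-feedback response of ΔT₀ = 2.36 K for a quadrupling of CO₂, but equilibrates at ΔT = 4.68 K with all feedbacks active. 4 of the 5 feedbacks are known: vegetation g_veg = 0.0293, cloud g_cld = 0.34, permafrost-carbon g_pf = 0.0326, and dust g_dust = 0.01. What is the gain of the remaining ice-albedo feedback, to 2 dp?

Amplification A = ΔT/ΔT₀ = 4.68/2.36 = 1.983.
Total gain g = 1 − 1/A = 1 − 1/1.983 = 0.4957.
Known gains sum to 0.0293 + 0.34 + 0.0326 + 0.01 = 0.4119.
g_ice = 0.4957 − 0.4119 = 0.08.

0.08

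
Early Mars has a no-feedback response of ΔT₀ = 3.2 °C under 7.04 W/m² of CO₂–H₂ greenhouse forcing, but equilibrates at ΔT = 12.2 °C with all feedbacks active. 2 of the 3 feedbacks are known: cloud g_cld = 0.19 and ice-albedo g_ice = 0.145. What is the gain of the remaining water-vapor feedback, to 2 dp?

Amplification A = ΔT/ΔT₀ = 12.2/3.2 = 3.812.
Total gain g = 1 − 1/A = 1 − 1/3.812 = 0.7377.
Known gains sum to 0.19 + 0.145 = 0.335.
g_wv = 0.7377 − 0.335 = 0.40.

0.40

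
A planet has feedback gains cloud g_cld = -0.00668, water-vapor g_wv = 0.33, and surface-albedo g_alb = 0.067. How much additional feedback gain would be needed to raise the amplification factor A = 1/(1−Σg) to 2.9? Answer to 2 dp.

Current total gain = 0.39032.
Target gain for A = 2.9: g* = 1 − 1/2.9 = 0.6552.
Additional gain needed = 0.6552 − 0.39032 = 0.26.

0.26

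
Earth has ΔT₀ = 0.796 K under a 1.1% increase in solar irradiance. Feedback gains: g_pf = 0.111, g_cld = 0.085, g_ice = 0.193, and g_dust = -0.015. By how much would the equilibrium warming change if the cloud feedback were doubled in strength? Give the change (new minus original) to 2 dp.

Original: g = 0.374, ΔT = 0.796/(1−0.374) = 1.2716 K.
With doubled cloud: g' = 0.459, ΔT' = 0.796/(1−0.459) = 1.4713 K.
Change = 1.4713 − 1.2716 = 0.20 K.

0.20 K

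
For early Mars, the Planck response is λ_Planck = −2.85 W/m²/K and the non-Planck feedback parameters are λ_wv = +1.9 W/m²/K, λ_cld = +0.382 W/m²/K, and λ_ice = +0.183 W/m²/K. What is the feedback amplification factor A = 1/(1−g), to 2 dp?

7.40

Convert to gains: g_wv = 1.9/2.85 = 0.6667; g_cld = 0.382/2.85 = 0.134; g_ice = 0.183/2.85 = 0.06421.
Total gain g = 0.86491.
A = 1/(1 − 0.86491) = 7.40.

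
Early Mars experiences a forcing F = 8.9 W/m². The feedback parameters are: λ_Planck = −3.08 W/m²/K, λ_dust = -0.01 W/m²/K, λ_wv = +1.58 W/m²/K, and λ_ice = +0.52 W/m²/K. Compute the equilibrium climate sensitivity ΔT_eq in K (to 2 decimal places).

Net feedback parameter λ = (−3.08) + (-0.01) + (+1.58) + (+0.52) = -0.99 W/m²/K.
ΔT = −F/λ = −8.9/(-0.99) = 8.99 K.

8.99 K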